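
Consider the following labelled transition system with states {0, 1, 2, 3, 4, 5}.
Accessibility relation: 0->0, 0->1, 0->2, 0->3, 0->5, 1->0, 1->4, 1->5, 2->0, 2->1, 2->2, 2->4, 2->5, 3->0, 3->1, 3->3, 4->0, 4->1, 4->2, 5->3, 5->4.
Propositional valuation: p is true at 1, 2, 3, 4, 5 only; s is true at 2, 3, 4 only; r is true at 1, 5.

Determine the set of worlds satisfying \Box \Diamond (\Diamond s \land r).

3, 4, 5

Recall that \Box ψ holds at a world iff ψ holds at every accessible world, and \Diamond ψ holds iff ψ holds at some accessible world.
Let φ = \Box \Diamond (\Diamond s \land r). Evaluate φ at each world:
  0 (successors {0, 1, 2, 3, 5}): φ is false.
  1 (successors {0, 4, 5}): φ is false.
  2 (successors {0, 1, 2, 4, 5}): φ is false.
  3 (successors {0, 1, 3}): φ is true.
  4 (successors {0, 1, 2}): φ is true.
  5 (successors {3, 4}): φ is true.
For instance, at 3:
  At 3: \Box \Diamond (\Diamond s \land r) requires \Diamond (\Diamond s \land r) at every successor {0, 1, 3}.
      At 0: \Diamond (\Diamond s \land r) requires \Diamond s \land r at some successor in {0, 1, 2, 3, 5}.
        \Diamond s \land r holds at 1, so \Diamond (\Diamond s \land r) is true at 0.
      At 1: \Diamond (\Diamond s \land r) requires \Diamond s \land r at some successor in {0, 4, 5}.
        \Diamond s \land r holds at 5, so \Diamond (\Diamond s \land r) is true at 1.
      At 3: \Diamond (\Diamond s \land r) requires \Diamond s \land r at some successor in {0, 1, 3}.
        \Diamond s \land r holds at 1, so \Diamond (\Diamond s \land r) is true at 3.
  So \Box \Diamond (\Diamond s \land r) is true at 3.
Satisfying worlds: {3, 4, 5}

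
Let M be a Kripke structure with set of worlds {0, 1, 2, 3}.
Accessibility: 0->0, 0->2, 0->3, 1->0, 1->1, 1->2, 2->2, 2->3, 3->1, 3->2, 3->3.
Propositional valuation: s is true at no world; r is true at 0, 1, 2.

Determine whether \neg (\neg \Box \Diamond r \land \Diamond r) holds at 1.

Recall that \Box ψ holds at a world iff ψ holds at every accessible world, and \Diamond ψ holds iff ψ holds at some accessible world.
At 1: \neg \Box \Diamond r \land \Diamond r is false, so \neg (\neg \Box \Diamond r \land \Diamond r) is true.
  At 1: \neg \Box \Diamond r is false, \Diamond r is true, so \neg \Box \Diamond r \land \Diamond r is false.
    At 1: \Box \Diamond r is true, so \neg \Box \Diamond r is false.
      At 1: \Box \Diamond r requires \Diamond r at every successor {0, 1, 2}.
        At 0: \Diamond r is true.
        At 1: \Diamond r is true.
        At 2: \Diamond r is true.
      So \Box \Diamond r is true at 1.
    At 1: \Diamond r requires r at some successor in {0, 1, 2}.
      r holds at 0, so \Diamond r is true at 1.

Yes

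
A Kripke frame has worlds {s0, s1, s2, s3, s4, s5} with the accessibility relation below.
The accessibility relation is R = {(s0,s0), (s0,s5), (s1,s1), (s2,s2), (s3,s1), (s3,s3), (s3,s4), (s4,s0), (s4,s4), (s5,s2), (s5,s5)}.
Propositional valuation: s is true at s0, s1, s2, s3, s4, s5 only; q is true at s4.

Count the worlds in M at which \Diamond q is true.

2

Recall that \Diamond ψ holds at a world iff ψ holds at some accessible world.
Let φ = \Diamond q. Evaluate φ at each world:
  s0 (successors {s0, s5}): φ is false.
  s1 (successors {s1}): φ is false.
  s2 (successors {s2}): φ is false.
  s3 (successors {s1, s3, s4}): φ is true.
  s4 (successors {s0, s4}): φ is true.
  s5 (successors {s2, s5}): φ is false.
For instance, at s4:
  At s4: \Diamond q requires q at some successor in {s0, s4}.
    q holds at s4, so \Diamond q is true at s4.
Satisfying worlds: {s3, s4}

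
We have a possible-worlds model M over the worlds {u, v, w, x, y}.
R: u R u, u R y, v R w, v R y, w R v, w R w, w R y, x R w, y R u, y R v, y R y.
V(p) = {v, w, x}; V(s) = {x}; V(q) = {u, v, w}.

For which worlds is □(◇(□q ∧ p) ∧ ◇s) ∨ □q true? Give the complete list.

Let φ = □(◇(□q ∧ p) ∧ ◇s) ∨ □q. Evaluate φ at each world:
  u (successors {u, y}): φ is false.
  v (successors {w, y}): φ is false.
  w (successors {v, w, y}): φ is false.
  x (successors {w}): φ is true.
  y (successors {u, v, y}): φ is false.
For instance, at x:
  At x: □(◇(□q ∧ p) ∧ ◇s) is false, □q is true, so □(◇(□q ∧ p) ∧ ◇s) ∨ □q is true.
    At x: □(◇(□q ∧ p) ∧ ◇s) requires ◇(□q ∧ p) ∧ ◇s at every successor {w}.
      ◇(□q ∧ p) ∧ ◇s fails at w, so □(◇(□q ∧ p) ∧ ◇s) is false at x.
    At x: □q requires q at every successor {w}.
      At w: q is true.
    So □q is true at x.
Satisfying worlds: {x}

x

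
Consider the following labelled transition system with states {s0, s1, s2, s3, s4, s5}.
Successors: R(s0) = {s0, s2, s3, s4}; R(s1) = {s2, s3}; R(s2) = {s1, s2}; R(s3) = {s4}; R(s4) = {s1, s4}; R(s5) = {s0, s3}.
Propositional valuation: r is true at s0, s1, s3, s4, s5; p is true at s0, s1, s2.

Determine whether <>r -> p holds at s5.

At s5: <>r is true, p is false, so <>r -> p is false.
  At s5: <>r requires r at some successor in {s0, s3}.
    r holds at s0, so <>r is true at s5.

No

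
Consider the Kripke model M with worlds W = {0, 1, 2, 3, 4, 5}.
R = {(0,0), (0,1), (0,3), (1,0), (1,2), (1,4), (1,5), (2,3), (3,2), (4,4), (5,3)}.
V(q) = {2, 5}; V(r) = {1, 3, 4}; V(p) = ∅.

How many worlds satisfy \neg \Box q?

5

Recall that \Box ψ holds at a world iff ψ holds at every accessible world, and \Diamond ψ holds iff ψ holds at some accessible world.
Let φ = \neg \Box q. Evaluate φ at each world:
  0 (successors {0, 1, 3}): φ is true.
  1 (successors {0, 2, 4, 5}): φ is true.
  2 (successors {3}): φ is true.
  3 (successors {2}): φ is false.
  4 (successors {4}): φ is true.
  5 (successors {3}): φ is true.
For instance, at 3:
  At 3: \Box q is true, so \neg \Box q is false.
    At 3: \Box q requires q at every successor {2}.
      At 2: q is true.
    So \Box q is true at 3.
Satisfying worlds: {0, 1, 2, 4, 5}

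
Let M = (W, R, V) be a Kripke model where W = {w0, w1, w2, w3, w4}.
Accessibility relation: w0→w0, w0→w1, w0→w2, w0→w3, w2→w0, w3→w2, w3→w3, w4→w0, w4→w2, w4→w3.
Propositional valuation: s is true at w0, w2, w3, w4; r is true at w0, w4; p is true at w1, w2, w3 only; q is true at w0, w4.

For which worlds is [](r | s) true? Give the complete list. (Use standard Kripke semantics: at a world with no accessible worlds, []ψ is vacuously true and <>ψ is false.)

w1, w2, w3, w4

Recall that []ψ holds at a world iff ψ holds at every accessible world, and <>ψ holds iff ψ holds at some accessible world.
Let φ = [](r | s). Evaluate φ at each world:
  w0 (successors {w0, w1, w2, w3}): φ is false.
  w1 (successors ∅): φ is true.
  w2 (successors {w0}): φ is true.
  w3 (successors {w2, w3}): φ is true.
  w4 (successors {w0, w2, w3}): φ is true.
For instance, at w3:
  At w3: [](r | s) requires r | s at every successor {w2, w3}.
    At w2: r | s is true.
    At w3: r | s is true.
  So [](r | s) is true at w3.
Satisfying worlds: {w1, w2, w3, w4}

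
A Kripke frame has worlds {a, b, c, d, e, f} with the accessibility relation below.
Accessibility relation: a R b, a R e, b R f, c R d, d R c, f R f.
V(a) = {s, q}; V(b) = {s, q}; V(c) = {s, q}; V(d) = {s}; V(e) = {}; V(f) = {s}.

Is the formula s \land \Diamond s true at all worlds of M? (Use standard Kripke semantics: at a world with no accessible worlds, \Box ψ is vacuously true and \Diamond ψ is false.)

Recall that \Diamond ψ holds at a world iff ψ holds at some accessible world.
Let φ = s \land \Diamond s. Evaluate φ at each world:
  a (successors {b, e}): φ is true.
  b (successors {f}): φ is true.
  c (successors {d}): φ is true.
  d (successors {c}): φ is true.
  e (successors ∅): φ is false.
  f (successors {f}): φ is true.
Detail at e (counterexample):
  At e: s is false, \Diamond s is false, so s \land \Diamond s is false.
    At e: no accessible worlds, so \Diamond s is false.

No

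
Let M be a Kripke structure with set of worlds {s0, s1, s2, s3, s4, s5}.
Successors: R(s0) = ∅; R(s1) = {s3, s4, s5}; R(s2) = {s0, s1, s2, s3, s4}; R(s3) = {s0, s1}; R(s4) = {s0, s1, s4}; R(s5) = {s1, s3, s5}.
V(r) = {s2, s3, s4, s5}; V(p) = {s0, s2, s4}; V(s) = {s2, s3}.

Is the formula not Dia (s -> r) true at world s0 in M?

Recall that Dia ψ holds at a world iff ψ holds at some accessible world.
At s0: Dia (s -> r) is false, so not Dia (s -> r) is true.
  At s0: no accessible worlds, so Dia (s -> r) is false.

Yes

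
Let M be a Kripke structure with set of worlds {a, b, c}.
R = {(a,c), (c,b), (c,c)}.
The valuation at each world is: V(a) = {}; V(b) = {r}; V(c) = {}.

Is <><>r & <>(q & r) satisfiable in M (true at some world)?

No

Let φ = <><>r & <>(q & r). Evaluate φ at each world:
  a (successors {c}): φ is false.
  b (successors ∅): φ is false.
  c (successors {b, c}): φ is false.
For instance, at a:
  At a: <><>r is true, <>(q & r) is false, so <><>r & <>(q & r) is false.
    At a: <><>r requires <>r at some successor in {c}.
      <>r holds at c, so <><>r is true at a.
    At a: <>(q & r) requires q & r at some successor in {c}.
      At c: q & r is false.
    So <>(q & r) is false at a.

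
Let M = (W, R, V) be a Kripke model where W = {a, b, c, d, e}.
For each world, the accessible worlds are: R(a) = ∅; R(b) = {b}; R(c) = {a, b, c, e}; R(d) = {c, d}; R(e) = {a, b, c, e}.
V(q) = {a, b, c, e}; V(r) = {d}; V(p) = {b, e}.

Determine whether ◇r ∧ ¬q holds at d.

Yes

At d: ◇r is true, ¬q is true, so ◇r ∧ ¬q is true.
  At d: ◇r requires r at some successor in {c, d}.
    r holds at d, so ◇r is true at d.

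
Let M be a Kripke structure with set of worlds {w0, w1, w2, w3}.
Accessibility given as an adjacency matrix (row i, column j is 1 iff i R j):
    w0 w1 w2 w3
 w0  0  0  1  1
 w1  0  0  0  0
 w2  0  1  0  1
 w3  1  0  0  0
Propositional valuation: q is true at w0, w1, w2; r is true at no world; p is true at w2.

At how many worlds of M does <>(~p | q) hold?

Let φ = <>(~p | q). Evaluate φ at each world:
  w0 (successors {w2, w3}): φ is true.
  w1 (successors ∅): φ is false.
  w2 (successors {w1, w3}): φ is true.
  w3 (successors {w0}): φ is true.
For instance, at w3:
  At w3: <>(~p | q) requires ~p | q at some successor in {w0}.
    ~p | q holds at w0, so <>(~p | q) is true at w3.
Satisfying worlds: {w0, w2, w3}

3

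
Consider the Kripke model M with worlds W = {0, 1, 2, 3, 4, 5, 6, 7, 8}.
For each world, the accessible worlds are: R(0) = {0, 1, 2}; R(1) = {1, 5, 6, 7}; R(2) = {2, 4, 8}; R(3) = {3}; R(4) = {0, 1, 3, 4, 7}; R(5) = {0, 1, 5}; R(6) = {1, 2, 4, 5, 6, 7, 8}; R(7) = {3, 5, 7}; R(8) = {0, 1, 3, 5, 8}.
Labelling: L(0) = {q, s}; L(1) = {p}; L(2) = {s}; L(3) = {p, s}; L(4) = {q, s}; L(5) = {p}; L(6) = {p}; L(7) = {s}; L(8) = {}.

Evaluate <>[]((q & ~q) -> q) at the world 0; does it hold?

Yes

At 0: <>[]((q & ~q) -> q) requires []((q & ~q) -> q) at some successor in {0, 1, 2}.
  []((q & ~q) -> q) holds at 0, so <>[]((q & ~q) -> q) is true at 0.
    At 0: []((q & ~q) -> q) requires (q & ~q) -> q at every successor {0, 1, 2}.
      At 0: (q & ~q) -> q is true.
      At 1: (q & ~q) -> q is true.
      At 2: (q & ~q) -> q is true.
    So []((q & ~q) -> q) is true at 0.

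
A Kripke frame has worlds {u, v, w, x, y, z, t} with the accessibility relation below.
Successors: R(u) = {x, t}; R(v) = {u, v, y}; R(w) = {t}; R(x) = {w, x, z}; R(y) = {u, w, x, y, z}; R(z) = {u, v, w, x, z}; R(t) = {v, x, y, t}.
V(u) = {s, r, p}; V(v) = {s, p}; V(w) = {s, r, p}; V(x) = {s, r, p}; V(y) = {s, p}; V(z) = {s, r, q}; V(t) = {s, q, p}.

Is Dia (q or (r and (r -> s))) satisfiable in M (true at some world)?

Yes

Let φ = Dia (q or (r and (r -> s))). Evaluate φ at each world:
  u (successors {x, t}): φ is true.
  v (successors {u, v, y}): φ is true.
  w (successors {t}): φ is true.
  x (successors {w, x, z}): φ is true.
  y (successors {u, w, x, y, z}): φ is true.
  z (successors {u, v, w, x, z}): φ is true.
  t (successors {v, x, y, t}): φ is true.
Detail at u (witness):
  At u: Dia (q or (r and (r -> s))) requires q or (r and (r -> s)) at some successor in {x, t}.
    q or (r and (r -> s)) holds at x, so Dia (q or (r and (r -> s))) is true at u.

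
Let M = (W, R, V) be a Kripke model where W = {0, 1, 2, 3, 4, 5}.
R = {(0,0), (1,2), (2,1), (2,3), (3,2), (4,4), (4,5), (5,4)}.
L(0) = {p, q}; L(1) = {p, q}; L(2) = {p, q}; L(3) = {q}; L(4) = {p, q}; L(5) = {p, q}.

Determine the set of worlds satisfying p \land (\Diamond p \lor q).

0, 1, 2, 4, 5

Let φ = p \land (\Diamond p \lor q). Evaluate φ at each world:
  0 (successors {0}): φ is true.
  1 (successors {2}): φ is true.
  2 (successors {1, 3}): φ is true.
  3 (successors {2}): φ is false.
  4 (successors {4, 5}): φ is true.
  5 (successors {4}): φ is true.
For instance, at 5:
  At 5: p is true, \Diamond p \lor q is true, so p \land (\Diamond p \lor q) is true.
    At 5: \Diamond p is true, q is true, so \Diamond p \lor q is true.
      At 5: \Diamond p requires p at some successor in {4}.
        p holds at 4, so \Diamond p is true at 5.
Satisfying worlds: {0, 1, 2, 4, 5}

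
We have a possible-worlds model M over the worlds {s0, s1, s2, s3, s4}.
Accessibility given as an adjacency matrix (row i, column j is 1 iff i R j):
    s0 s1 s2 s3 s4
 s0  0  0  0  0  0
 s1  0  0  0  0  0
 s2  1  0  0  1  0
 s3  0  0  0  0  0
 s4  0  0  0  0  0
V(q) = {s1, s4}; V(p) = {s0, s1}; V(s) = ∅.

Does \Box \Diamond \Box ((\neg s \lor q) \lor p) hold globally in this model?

Let φ = \Box \Diamond \Box ((\neg s \lor q) \lor p). Evaluate φ at each world:
  s0 (successors ∅): φ is true.
  s1 (successors ∅): φ is true.
  s2 (successors {s0, s3}): φ is false.
  s3 (successors ∅): φ is true.
  s4 (successors ∅): φ is true.
Detail at s2 (counterexample):
  At s2: \Box \Diamond \Box ((\neg s \lor q) \lor p) requires \Diamond \Box ((\neg s \lor q) \lor p) at every successor {s0, s3}.
    \Diamond \Box ((\neg s \lor q) \lor p) fails at s0, so \Box \Diamond \Box ((\neg s \lor q) \lor p) is false at s2.
      At s0: no accessible worlds, so \Diamond \Box ((\neg s \lor q) \lor p) is false.

No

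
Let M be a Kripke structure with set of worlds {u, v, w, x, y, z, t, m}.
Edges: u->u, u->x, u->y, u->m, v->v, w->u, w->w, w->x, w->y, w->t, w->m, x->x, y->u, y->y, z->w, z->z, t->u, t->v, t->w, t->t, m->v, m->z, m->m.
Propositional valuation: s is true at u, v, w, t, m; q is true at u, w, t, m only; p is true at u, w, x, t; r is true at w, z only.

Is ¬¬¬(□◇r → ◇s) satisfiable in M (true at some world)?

No

Let φ = ¬¬¬(□◇r → ◇s). Evaluate φ at each world:
  u (successors {u, x, y, m}): φ is false.
  v (successors {v}): φ is false.
  w (successors {u, w, x, y, t, m}): φ is false.
  x (successors {x}): φ is false.
  y (successors {u, y}): φ is false.
  z (successors {w, z}): φ is false.
  t (successors {u, v, w, t}): φ is false.
  m (successors {v, z, m}): φ is false.
For instance, at y:
  At y: ¬¬(□◇r → ◇s) is true, so ¬¬¬(□◇r → ◇s) is false.
    At y: ¬(□◇r → ◇s) is false, so ¬¬(□◇r → ◇s) is true.
      At y: □◇r → ◇s is true, so ¬(□◇r → ◇s) is false.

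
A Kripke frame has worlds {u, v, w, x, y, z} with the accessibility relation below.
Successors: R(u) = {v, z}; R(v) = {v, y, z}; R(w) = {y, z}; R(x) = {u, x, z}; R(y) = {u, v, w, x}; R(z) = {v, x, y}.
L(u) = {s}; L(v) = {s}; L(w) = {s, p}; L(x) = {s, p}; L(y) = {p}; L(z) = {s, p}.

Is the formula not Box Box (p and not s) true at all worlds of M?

Recall that Box ψ holds at a world iff ψ holds at every accessible world, and Dia ψ holds iff ψ holds at some accessible world.
Let φ = not Box Box (p and not s). Evaluate φ at each world:
  u (successors {v, z}): φ is true.
  v (successors {v, y, z}): φ is true.
  w (successors {y, z}): φ is true.
  x (successors {u, x, z}): φ is true.
  y (successors {u, v, w, x}): φ is true.
  z (successors {v, x, y}): φ is true.
For instance, at v:
  At v: Box Box (p and not s) is false, so not Box Box (p and not s) is true.
    At v: Box Box (p and not s) requires Box (p and not s) at every successor {v, y, z}.
      Box (p and not s) fails at v, so Box Box (p and not s) is false at v.

Yes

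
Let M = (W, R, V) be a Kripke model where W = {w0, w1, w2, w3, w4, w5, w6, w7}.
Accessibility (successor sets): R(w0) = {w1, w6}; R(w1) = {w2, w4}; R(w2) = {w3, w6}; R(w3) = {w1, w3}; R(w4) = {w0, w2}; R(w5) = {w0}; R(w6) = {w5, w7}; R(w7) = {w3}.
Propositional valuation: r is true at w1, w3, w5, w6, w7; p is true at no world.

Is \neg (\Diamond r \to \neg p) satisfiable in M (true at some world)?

Let φ = \neg (\Diamond r \to \neg p). Evaluate φ at each world:
  w0 (successors {w1, w6}): φ is false.
  w1 (successors {w2, w4}): φ is false.
  w2 (successors {w3, w6}): φ is false.
  w3 (successors {w1, w3}): φ is false.
  w4 (successors {w0, w2}): φ is false.
  w5 (successors {w0}): φ is false.
  w6 (successors {w5, w7}): φ is false.
  w7 (successors {w3}): φ is false.
For instance, at w4:
  At w4: \Diamond r \to \neg p is true, so \neg (\Diamond r \to \neg p) is false.
    At w4: \Diamond r is false, \neg p is true, so \Diamond r \to \neg p is true.
      At w4: \Diamond r requires r at some successor in {w0, w2}.
        At w0: r is false.
        At w2: r is false.
      So \Diamond r is false at w4.

No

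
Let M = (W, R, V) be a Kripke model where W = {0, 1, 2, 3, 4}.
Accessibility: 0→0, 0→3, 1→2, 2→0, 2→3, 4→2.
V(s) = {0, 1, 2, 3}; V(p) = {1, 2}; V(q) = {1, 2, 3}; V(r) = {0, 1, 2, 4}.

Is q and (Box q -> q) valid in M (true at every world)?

No

Let φ = q and (Box q -> q). Evaluate φ at each world:
  0 (successors {0, 3}): φ is false.
  1 (successors {2}): φ is true.
  2 (successors {0, 3}): φ is true.
  3 (successors ∅): φ is true.
  4 (successors {2}): φ is false.
Detail at 0 (counterexample):
  At 0: q is false, Box q -> q is true, so q and (Box q -> q) is false.
    At 0: Box q is false, q is false, so Box q -> q is true.
      At 0: Box q requires q at every successor {0, 3}.
        q fails at 0, so Box q is false at 0.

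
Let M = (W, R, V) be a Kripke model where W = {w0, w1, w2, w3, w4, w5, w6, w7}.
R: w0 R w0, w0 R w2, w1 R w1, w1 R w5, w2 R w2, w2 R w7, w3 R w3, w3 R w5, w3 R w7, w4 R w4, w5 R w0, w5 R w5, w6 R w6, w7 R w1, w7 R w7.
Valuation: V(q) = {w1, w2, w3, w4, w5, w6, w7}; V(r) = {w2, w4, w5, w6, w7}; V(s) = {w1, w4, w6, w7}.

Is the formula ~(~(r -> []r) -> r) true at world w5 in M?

No

At w5: ~(r -> []r) -> r is true, so ~(~(r -> []r) -> r) is false.
  At w5: ~(r -> []r) is true, r is true, so ~(r -> []r) -> r is true.
    At w5: r -> []r is false, so ~(r -> []r) is true.
      At w5: r is true, []r is false, so r -> []r is false.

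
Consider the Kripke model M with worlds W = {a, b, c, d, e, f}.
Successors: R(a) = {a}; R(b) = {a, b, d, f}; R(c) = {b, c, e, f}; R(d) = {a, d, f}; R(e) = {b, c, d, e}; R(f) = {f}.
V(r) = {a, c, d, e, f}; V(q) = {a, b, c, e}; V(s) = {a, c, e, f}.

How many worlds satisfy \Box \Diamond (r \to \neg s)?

1

Let φ = \Box \Diamond (r \to \neg s). Evaluate φ at each world:
  a (successors {a}): φ is false.
  b (successors {a, b, d, f}): φ is false.
  c (successors {b, c, e, f}): φ is false.
  d (successors {a, d, f}): φ is false.
  e (successors {b, c, d, e}): φ is true.
  f (successors {f}): φ is false.
For instance, at e:
  At e: \Box \Diamond (r \to \neg s) requires \Diamond (r \to \neg s) at every successor {b, c, d, e}.
    At b: \Diamond (r \to \neg s) is true.
    At c: \Diamond (r \to \neg s) is true.
    At d: \Diamond (r \to \neg s) is true.
    At e: \Diamond (r \to \neg s) is true.
  So \Box \Diamond (r \to \neg s) is true at e.
Satisfying worlds: {e}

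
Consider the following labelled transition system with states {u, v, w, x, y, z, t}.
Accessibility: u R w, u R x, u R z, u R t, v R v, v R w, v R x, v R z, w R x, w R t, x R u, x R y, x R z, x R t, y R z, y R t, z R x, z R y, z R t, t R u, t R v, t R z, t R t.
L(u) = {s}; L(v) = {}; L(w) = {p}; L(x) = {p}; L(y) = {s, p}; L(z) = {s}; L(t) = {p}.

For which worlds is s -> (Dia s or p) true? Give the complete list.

u, v, w, x, y, z, t

Let φ = s -> (Dia s or p). Evaluate φ at each world:
  u (successors {w, x, z, t}): φ is true.
  v (successors {v, w, x, z}): φ is true.
  w (successors {x, t}): φ is true.
  x (successors {u, y, z, t}): φ is true.
  y (successors {z, t}): φ is true.
  z (successors {x, y, t}): φ is true.
  t (successors {u, v, z, t}): φ is true.
For instance, at x:
  At x: s is false, Dia s or p is true, so s -> (Dia s or p) is true.
    At x: Dia s is true, p is true, so Dia s or p is true.
      At x: Dia s requires s at some successor in {u, y, z, t}.
        s holds at u, so Dia s is true at x.
Satisfying worlds: {u, v, w, x, y, z, t}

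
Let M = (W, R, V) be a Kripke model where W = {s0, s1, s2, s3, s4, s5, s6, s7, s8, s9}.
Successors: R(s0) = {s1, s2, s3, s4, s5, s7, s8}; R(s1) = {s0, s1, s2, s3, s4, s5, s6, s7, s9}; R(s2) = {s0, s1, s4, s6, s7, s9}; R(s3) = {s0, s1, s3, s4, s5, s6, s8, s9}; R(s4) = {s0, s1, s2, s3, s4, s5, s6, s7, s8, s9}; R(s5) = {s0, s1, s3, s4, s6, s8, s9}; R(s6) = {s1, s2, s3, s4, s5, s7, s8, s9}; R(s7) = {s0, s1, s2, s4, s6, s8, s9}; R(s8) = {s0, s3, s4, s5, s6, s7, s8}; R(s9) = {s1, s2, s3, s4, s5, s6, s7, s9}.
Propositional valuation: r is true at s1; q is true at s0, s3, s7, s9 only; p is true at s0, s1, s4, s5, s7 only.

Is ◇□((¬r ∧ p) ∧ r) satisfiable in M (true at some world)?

Let φ = ◇□((¬r ∧ p) ∧ r). Evaluate φ at each world:
  s0 (successors {s1, s2, s3, s4, s5, s7, s8}): φ is false.
  s1 (successors {s0, s1, s2, s3, s4, s5, s6, s7, s9}): φ is false.
  s2 (successors {s0, s1, s4, s6, s7, s9}): φ is false.
  s3 (successors {s0, s1, s3, s4, s5, s6, s8, s9}): φ is false.
  s4 (successors {s0, s1, s2, s3, s4, s5, s6, s7, s8, s9}): φ is false.
  s5 (successors {s0, s1, s3, s4, s6, s8, s9}): φ is false.
  s6 (successors {s1, s2, s3, s4, s5, s7, s8, s9}): φ is false.
  s7 (successors {s0, s1, s2, s4, s6, s8, s9}): φ is false.
  s8 (successors {s0, s3, s4, s5, s6, s7, s8}): φ is false.
  s9 (successors {s1, s2, s3, s4, s5, s6, s7, s9}): φ is false.
For instance, at s8:
  At s8: ◇□((¬r ∧ p) ∧ r) requires □((¬r ∧ p) ∧ r) at some successor in {s0, s3, s4, s5, s6, s7, s8}.
    At s0: □((¬r ∧ p) ∧ r) is false.
    At s3: □((¬r ∧ p) ∧ r) is false.
    At s4: □((¬r ∧ p) ∧ r) is false.
    At s5: □((¬r ∧ p) ∧ r) is false.
    At s6: □((¬r ∧ p) ∧ r) is false.
    At s7: □((¬r ∧ p) ∧ r) is false.
    At s8: □((¬r ∧ p) ∧ r) is false.
  So ◇□((¬r ∧ p) ∧ r) is false at s8.

No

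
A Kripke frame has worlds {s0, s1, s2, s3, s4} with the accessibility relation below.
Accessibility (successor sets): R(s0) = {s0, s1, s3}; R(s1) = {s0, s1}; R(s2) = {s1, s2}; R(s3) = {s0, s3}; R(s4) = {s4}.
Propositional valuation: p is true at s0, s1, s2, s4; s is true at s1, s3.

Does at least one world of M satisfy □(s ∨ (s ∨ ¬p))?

Let φ = □(s ∨ (s ∨ ¬p)). Evaluate φ at each world:
  s0 (successors {s0, s1, s3}): φ is false.
  s1 (successors {s0, s1}): φ is false.
  s2 (successors {s1, s2}): φ is false.
  s3 (successors {s0, s3}): φ is false.
  s4 (successors {s4}): φ is false.
For instance, at s2:
  At s2: □(s ∨ (s ∨ ¬p)) requires s ∨ (s ∨ ¬p) at every successor {s1, s2}.
    s ∨ (s ∨ ¬p) fails at s2, so □(s ∨ (s ∨ ¬p)) is false at s2.

No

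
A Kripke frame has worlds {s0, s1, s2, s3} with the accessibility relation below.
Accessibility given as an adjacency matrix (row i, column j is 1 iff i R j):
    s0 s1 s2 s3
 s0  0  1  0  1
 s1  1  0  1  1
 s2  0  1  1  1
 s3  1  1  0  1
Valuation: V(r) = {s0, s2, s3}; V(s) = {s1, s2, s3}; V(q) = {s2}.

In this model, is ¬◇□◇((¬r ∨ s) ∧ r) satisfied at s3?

No

At s3: ◇□◇((¬r ∨ s) ∧ r) is true, so ¬◇□◇((¬r ∨ s) ∧ r) is false.
  At s3: ◇□◇((¬r ∨ s) ∧ r) requires □◇((¬r ∨ s) ∧ r) at some successor in {s0, s1, s3}.
    □◇((¬r ∨ s) ∧ r) holds at s0, so ◇□◇((¬r ∨ s) ∧ r) is true at s3.
      At s0: □◇((¬r ∨ s) ∧ r) requires ◇((¬r ∨ s) ∧ r) at every successor {s1, s3}.
        At s1: ◇((¬r ∨ s) ∧ r) is true.
        At s3: ◇((¬r ∨ s) ∧ r) is true.
      So □◇((¬r ∨ s) ∧ r) is true at s0.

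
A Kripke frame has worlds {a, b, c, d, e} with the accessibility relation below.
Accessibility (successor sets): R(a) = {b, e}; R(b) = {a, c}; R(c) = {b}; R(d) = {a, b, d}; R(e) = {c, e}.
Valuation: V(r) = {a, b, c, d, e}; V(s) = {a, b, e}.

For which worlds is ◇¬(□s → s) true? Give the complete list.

Recall that □ψ holds at a world iff ψ holds at every accessible world, and ◇ψ holds iff ψ holds at some accessible world.
Let φ = ◇¬(□s → s). Evaluate φ at each world:
  a (successors {b, e}): φ is false.
  b (successors {a, c}): φ is true.
  c (successors {b}): φ is false.
  d (successors {a, b, d}): φ is false.
  e (successors {c, e}): φ is true.
For instance, at e:
  At e: ◇¬(□s → s) requires ¬(□s → s) at some successor in {c, e}.
    ¬(□s → s) holds at c, so ◇¬(□s → s) is true at e.
      At c: □s → s is false, so ¬(□s → s) is true.
Satisfying worlds: {b, e}

b, e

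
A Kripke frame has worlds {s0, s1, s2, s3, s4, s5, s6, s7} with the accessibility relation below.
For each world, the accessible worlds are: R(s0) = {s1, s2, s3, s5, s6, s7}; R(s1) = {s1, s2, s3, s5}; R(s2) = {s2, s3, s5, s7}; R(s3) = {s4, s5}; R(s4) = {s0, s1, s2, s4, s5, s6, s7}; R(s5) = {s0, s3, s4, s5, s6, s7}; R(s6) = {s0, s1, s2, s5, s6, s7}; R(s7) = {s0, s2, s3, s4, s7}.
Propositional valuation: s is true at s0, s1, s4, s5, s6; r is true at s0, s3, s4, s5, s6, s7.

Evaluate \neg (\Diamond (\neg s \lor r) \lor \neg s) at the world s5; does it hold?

At s5: \Diamond (\neg s \lor r) \lor \neg s is true, so \neg (\Diamond (\neg s \lor r) \lor \neg s) is false.
  At s5: \Diamond (\neg s \lor r) is true, \neg s is false, so \Diamond (\neg s \lor r) \lor \neg s is true.
    At s5: \Diamond (\neg s \lor r) requires \neg s \lor r at some successor in {s0, s3, s4, s5, s6, s7}.
      \neg s \lor r holds at s0, so \Diamond (\neg s \lor r) is true at s5.

No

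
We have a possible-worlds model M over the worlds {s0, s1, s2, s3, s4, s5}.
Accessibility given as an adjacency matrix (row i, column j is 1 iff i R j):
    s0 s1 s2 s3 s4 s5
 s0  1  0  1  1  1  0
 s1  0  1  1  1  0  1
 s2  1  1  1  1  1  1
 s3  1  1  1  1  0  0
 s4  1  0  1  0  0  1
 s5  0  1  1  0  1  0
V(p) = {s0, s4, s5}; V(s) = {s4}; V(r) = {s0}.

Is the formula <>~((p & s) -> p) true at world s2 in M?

At s2: <>~((p & s) -> p) requires ~((p & s) -> p) at some successor in {s0, s1, s2, s3, s4, s5}.
  At s0: ~((p & s) -> p) is false.
  At s1: ~((p & s) -> p) is false.
  At s2: ~((p & s) -> p) is false.
  At s3: ~((p & s) -> p) is false.
  At s4: ~((p & s) -> p) is false.
  At s5: ~((p & s) -> p) is false.
So <>~((p & s) -> p) is false at s2.

No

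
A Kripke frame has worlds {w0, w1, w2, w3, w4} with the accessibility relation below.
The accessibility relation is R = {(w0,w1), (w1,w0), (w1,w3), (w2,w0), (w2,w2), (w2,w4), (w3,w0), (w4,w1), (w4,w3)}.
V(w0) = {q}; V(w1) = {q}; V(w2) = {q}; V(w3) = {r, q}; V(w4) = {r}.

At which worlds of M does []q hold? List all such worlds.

Let φ = []q. Evaluate φ at each world:
  w0 (successors {w1}): φ is true.
  w1 (successors {w0, w3}): φ is true.
  w2 (successors {w0, w2, w4}): φ is false.
  w3 (successors {w0}): φ is true.
  w4 (successors {w1, w3}): φ is true.
For instance, at w1:
  At w1: []q requires q at every successor {w0, w3}.
    At w0: q is true.
    At w3: q is true.
  So []q is true at w1.
Satisfying worlds: {w0, w1, w3, w4}

w0, w1, w3, w4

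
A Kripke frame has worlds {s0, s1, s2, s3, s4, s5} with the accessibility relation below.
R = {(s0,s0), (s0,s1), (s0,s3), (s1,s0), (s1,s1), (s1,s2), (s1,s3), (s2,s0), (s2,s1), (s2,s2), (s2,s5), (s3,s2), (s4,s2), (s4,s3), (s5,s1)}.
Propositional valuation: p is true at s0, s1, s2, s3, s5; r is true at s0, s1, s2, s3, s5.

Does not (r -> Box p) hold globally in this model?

No

Let φ = not (r -> Box p). Evaluate φ at each world:
  s0 (successors {s0, s1, s3}): φ is false.
  s1 (successors {s0, s1, s2, s3}): φ is false.
  s2 (successors {s0, s1, s2, s5}): φ is false.
  s3 (successors {s2}): φ is false.
  s4 (successors {s2, s3}): φ is false.
  s5 (successors {s1}): φ is false.
Detail at s0 (counterexample):
  At s0: r -> Box p is true, so not (r -> Box p) is false.
    At s0: r is true, Box p is true, so r -> Box p is true.
      At s0: Box p requires p at every successor {s0, s1, s3}.
        At s0: p is true.
        At s1: p is true.
        At s3: p is true.
      So Box p is true at s0.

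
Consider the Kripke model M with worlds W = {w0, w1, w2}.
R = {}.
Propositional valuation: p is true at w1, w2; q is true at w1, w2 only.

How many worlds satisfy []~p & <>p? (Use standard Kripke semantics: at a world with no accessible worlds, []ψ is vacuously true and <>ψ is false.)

0

Recall that []ψ holds at a world iff ψ holds at every accessible world, and <>ψ holds iff ψ holds at some accessible world.
Let φ = []~p & <>p. Evaluate φ at each world:
  w0 (successors ∅): φ is false.
  w1 (successors ∅): φ is false.
  w2 (successors ∅): φ is false.
For instance, at w0:
  At w0: []~p is true, <>p is false, so []~p & <>p is false.
    At w0: no accessible worlds, so []~p holds vacuously.
    At w0: no accessible worlds, so <>p is false.
Satisfying worlds: none.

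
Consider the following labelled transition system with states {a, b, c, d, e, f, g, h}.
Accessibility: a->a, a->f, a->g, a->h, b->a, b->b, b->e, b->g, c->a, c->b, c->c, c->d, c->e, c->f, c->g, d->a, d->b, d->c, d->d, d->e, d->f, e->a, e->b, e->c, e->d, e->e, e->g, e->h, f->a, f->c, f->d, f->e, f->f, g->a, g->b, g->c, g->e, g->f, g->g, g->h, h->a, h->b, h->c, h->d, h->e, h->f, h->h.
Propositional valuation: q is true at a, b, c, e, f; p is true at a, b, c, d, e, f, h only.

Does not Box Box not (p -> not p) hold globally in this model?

Let φ = not Box Box not (p -> not p). Evaluate φ at each world:
  a (successors {a, f, g, h}): φ is true.
  b (successors {a, b, e, g}): φ is true.
  c (successors {a, b, c, d, e, f, g}): φ is true.
  d (successors {a, b, c, d, e, f}): φ is true.
  e (successors {a, b, c, d, e, g, h}): φ is true.
  f (successors {a, c, d, e, f}): φ is true.
  g (successors {a, b, c, e, f, g, h}): φ is true.
  h (successors {a, b, c, d, e, f, h}): φ is true.
For instance, at a:
  At a: Box Box not (p -> not p) is false, so not Box Box not (p -> not p) is true.
    At a: Box Box not (p -> not p) requires Box not (p -> not p) at every successor {a, f, g, h}.
      Box not (p -> not p) fails at a, so Box Box not (p -> not p) is false at a.

Yes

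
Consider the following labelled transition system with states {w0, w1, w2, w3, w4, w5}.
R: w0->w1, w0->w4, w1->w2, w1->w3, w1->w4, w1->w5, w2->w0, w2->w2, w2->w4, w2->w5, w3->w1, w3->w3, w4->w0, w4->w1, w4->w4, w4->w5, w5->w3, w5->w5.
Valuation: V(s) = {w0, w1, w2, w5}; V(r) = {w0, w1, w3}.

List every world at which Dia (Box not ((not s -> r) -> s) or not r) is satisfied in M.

Let φ = Dia (Box not ((not s -> r) -> s) or not r). Evaluate φ at each world:
  w0 (successors {w1, w4}): φ is true.
  w1 (successors {w2, w3, w4, w5}): φ is true.
  w2 (successors {w0, w2, w4, w5}): φ is true.
  w3 (successors {w1, w3}): φ is false.
  w4 (successors {w0, w1, w4, w5}): φ is true.
  w5 (successors {w3, w5}): φ is true.
For instance, at w3:
  At w3: Dia (Box not ((not s -> r) -> s) or not r) requires Box not ((not s -> r) -> s) or not r at some successor in {w1, w3}.
    At w1: Box not ((not s -> r) -> s) or not r is false.
    At w3: Box not ((not s -> r) -> s) or not r is false.
  So Dia (Box not ((not s -> r) -> s) or not r) is false at w3.
Satisfying worlds: {w0, w1, w2, w4, w5}

w0, w1, w2, w4, w5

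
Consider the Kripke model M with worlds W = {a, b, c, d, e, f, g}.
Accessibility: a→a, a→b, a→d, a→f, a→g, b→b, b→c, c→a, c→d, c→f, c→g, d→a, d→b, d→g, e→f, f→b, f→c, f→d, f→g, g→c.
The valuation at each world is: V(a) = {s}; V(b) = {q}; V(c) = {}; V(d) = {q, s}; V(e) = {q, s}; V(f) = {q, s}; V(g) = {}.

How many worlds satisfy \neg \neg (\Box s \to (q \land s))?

7

Recall that \Box ψ holds at a world iff ψ holds at every accessible world, and \Diamond ψ holds iff ψ holds at some accessible world.
Let φ = \neg \neg (\Box s \to (q \land s)). Evaluate φ at each world:
  a (successors {a, b, d, f, g}): φ is true.
  b (successors {b, c}): φ is true.
  c (successors {a, d, f, g}): φ is true.
  d (successors {a, b, g}): φ is true.
  e (successors {f}): φ is true.
  f (successors {b, c, d, g}): φ is true.
  g (successors {c}): φ is true.
For instance, at e:
  At e: \neg (\Box s \to (q \land s)) is false, so \neg \neg (\Box s \to (q \land s)) is true.
    At e: \Box s \to (q \land s) is true, so \neg (\Box s \to (q \land s)) is false.
      At e: \Box s is true, q \land s is true, so \Box s \to (q \land s) is true.
Satisfying worlds: {a, b, c, d, e, f, g}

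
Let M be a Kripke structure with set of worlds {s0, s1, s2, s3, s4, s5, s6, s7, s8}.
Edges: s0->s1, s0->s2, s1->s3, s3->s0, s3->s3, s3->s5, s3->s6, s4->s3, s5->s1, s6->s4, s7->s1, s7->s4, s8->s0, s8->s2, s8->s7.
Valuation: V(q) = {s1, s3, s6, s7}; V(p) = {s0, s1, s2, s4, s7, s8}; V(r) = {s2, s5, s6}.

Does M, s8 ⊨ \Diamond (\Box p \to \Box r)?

Recall that \Box ψ holds at a world iff ψ holds at every accessible world, and \Diamond ψ holds iff ψ holds at some accessible world.
At s8: \Diamond (\Box p \to \Box r) requires \Box p \to \Box r at some successor in {s0, s2, s7}.
  \Box p \to \Box r holds at s2, so \Diamond (\Box p \to \Box r) is true at s8.
    At s2: \Box p is true, \Box r is true, so \Box p \to \Box r is true.
      At s2: no accessible worlds, so \Box p holds vacuously.
      At s2: no accessible worlds, so \Box r holds vacuously.

Yes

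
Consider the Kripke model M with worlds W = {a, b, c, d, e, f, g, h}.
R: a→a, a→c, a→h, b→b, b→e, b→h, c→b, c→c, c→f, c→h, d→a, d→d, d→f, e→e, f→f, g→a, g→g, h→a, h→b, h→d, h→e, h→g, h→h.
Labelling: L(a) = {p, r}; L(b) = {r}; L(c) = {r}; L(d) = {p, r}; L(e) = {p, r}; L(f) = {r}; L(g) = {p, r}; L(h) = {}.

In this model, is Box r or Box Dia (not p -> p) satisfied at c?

At c: Box r is false, Box Dia (not p -> p) is false, so Box r or Box Dia (not p -> p) is false.
  At c: Box r requires r at every successor {b, c, f, h}.
    r fails at h, so Box r is false at c.
  At c: Box Dia (not p -> p) requires Dia (not p -> p) at every successor {b, c, f, h}.
    Dia (not p -> p) fails at c, so Box Dia (not p -> p) is false at c.
      At c: Dia (not p -> p) requires not p -> p at some successor in {b, c, f, h}.
        At b: not p -> p is false.
        At c: not p -> p is false.
        At f: not p -> p is false.
        At h: not p -> p is false.
      So Dia (not p -> p) is false at c.

No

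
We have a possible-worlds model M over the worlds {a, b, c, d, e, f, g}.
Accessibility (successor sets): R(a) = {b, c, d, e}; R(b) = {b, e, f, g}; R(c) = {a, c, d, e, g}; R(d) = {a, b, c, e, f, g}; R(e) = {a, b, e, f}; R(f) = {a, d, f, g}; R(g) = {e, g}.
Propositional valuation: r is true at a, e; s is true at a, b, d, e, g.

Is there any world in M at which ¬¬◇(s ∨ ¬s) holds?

Recall that ◇ψ holds at a world iff ψ holds at some accessible world.
Let φ = ¬¬◇(s ∨ ¬s). Evaluate φ at each world:
  a (successors {b, c, d, e}): φ is true.
  b (successors {b, e, f, g}): φ is true.
  c (successors {a, c, d, e, g}): φ is true.
  d (successors {a, b, c, e, f, g}): φ is true.
  e (successors {a, b, e, f}): φ is true.
  f (successors {a, d, f, g}): φ is true.
  g (successors {e, g}): φ is true.
Detail at a (witness):
  At a: ¬◇(s ∨ ¬s) is false, so ¬¬◇(s ∨ ¬s) is true.
    At a: ◇(s ∨ ¬s) is true, so ¬◇(s ∨ ¬s) is false.
      At a: ◇(s ∨ ¬s) requires s ∨ ¬s at some successor in {b, c, d, e}.
        s ∨ ¬s holds at b, so ◇(s ∨ ¬s) is true at a.

Yes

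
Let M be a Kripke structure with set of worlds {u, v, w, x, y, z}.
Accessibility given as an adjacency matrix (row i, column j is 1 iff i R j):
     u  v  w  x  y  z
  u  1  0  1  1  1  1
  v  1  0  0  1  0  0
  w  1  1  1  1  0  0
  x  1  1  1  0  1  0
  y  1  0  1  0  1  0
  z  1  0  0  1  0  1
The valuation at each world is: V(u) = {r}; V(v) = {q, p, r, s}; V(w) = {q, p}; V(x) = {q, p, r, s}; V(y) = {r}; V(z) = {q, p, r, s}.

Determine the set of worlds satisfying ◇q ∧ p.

v, w, x, z

Let φ = ◇q ∧ p. Evaluate φ at each world:
  u (successors {u, w, x, y, z}): φ is false.
  v (successors {u, x}): φ is true.
  w (successors {u, v, w, x}): φ is true.
  x (successors {u, v, w, y}): φ is true.
  y (successors {u, w, y}): φ is false.
  z (successors {u, x, z}): φ is true.
For instance, at w:
  At w: ◇q is true, p is true, so ◇q ∧ p is true.
    At w: ◇q requires q at some successor in {u, v, w, x}.
      q holds at v, so ◇q is true at w.
Satisfying worlds: {v, w, x, z}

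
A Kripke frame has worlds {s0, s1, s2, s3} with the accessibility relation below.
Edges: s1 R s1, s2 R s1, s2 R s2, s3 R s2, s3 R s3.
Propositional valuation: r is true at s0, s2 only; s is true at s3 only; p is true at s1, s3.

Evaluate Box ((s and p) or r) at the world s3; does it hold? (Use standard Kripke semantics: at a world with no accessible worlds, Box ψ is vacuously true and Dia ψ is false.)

Yes

At s3: Box ((s and p) or r) requires (s and p) or r at every successor {s2, s3}.
  At s2: (s and p) or r is true.
  At s3: (s and p) or r is true.
So Box ((s and p) or r) is true at s3.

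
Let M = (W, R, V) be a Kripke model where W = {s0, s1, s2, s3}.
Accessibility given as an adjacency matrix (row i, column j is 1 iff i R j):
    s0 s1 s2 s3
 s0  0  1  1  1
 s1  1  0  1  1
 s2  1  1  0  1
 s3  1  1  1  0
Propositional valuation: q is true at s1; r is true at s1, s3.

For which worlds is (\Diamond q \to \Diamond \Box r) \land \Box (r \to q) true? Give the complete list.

none

Recall that \Box ψ holds at a world iff ψ holds at every accessible world, and \Diamond ψ holds iff ψ holds at some accessible world.
Let φ = (\Diamond q \to \Diamond \Box r) \land \Box (r \to q). Evaluate φ at each world:
  s0 (successors {s1, s2, s3}): φ is false.
  s1 (successors {s0, s2, s3}): φ is false.
  s2 (successors {s0, s1, s3}): φ is false.
  s3 (successors {s0, s1, s2}): φ is false.
For instance, at s3:
  At s3: \Diamond q \to \Diamond \Box r is false, \Box (r \to q) is true, so (\Diamond q \to \Diamond \Box r) \land \Box (r \to q) is false.
    At s3: \Diamond q is true, \Diamond \Box r is false, so \Diamond q \to \Diamond \Box r is false.
      At s3: \Diamond q requires q at some successor in {s0, s1, s2}.
        q holds at s1, so \Diamond q is true at s3.
      At s3: \Diamond \Box r requires \Box r at some successor in {s0, s1, s2}.
        At s0: \Box r is false.
        At s1: \Box r is false.
        At s2: \Box r is false.
      So \Diamond \Box r is false at s3.
    At s3: \Box (r \to q) requires r \to q at every successor {s0, s1, s2}.
      At s0: r \to q is true.
      At s1: r \to q is true.
      At s2: r \to q is true.
    So \Box (r \to q) is true at s3.
Satisfying worlds: none.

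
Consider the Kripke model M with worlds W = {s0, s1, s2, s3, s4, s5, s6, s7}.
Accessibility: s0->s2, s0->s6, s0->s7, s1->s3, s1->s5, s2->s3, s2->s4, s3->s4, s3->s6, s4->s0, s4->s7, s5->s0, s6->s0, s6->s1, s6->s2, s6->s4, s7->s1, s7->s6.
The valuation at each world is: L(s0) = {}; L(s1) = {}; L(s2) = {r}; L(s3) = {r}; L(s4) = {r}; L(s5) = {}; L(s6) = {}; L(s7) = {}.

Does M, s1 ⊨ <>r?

At s1: <>r requires r at some successor in {s3, s5}.
  r holds at s3, so <>r is true at s1.

Yes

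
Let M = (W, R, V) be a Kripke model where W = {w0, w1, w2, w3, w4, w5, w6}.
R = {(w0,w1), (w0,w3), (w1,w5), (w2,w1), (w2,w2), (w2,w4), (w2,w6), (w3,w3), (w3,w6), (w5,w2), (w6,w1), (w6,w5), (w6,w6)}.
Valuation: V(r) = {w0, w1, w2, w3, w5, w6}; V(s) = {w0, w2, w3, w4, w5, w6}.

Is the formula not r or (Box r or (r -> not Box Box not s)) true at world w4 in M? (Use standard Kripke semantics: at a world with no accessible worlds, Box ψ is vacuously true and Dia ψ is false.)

Yes

At w4: not r is true, Box r or (r -> not Box Box not s) is true, so not r or (Box r or (r -> not Box Box not s)) is true.
  At w4: Box r is true, r -> not Box Box not s is true, so Box r or (r -> not Box Box not s) is true.
    At w4: no accessible worlds, so Box r holds vacuously.
    At w4: r is false, not Box Box not s is false, so r -> not Box Box not s is true.
      At w4: Box Box not s is true, so not Box Box not s is false.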